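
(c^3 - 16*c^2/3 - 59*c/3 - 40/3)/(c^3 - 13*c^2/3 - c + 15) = (c^2 - 7*c - 8)/(c^2 - 6*c + 9)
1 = 1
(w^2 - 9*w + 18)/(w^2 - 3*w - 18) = (w - 3)/(w + 3)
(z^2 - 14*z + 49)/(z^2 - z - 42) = (z - 7)/(z + 6)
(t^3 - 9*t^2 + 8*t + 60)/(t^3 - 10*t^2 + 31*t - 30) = (t^2 - 4*t - 12)/(t^2 - 5*t + 6)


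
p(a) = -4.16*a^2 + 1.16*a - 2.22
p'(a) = 1.16 - 8.32*a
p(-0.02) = -2.24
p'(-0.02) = 1.33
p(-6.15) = -166.70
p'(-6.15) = 52.33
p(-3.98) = -72.73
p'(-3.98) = 34.27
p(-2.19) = -24.71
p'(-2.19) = 19.38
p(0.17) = -2.14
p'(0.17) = -0.25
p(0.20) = -2.15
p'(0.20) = -0.50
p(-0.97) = -7.26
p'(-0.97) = 9.23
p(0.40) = -2.42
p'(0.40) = -2.17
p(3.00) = -36.18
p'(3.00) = -23.80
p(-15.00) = -955.62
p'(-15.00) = 125.96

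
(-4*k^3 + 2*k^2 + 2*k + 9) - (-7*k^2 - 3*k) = -4*k^3 + 9*k^2 + 5*k + 9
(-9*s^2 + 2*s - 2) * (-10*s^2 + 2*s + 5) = 90*s^4 - 38*s^3 - 21*s^2 + 6*s - 10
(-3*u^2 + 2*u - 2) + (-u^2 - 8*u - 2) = -4*u^2 - 6*u - 4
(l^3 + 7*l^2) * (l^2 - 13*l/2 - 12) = l^5 + l^4/2 - 115*l^3/2 - 84*l^2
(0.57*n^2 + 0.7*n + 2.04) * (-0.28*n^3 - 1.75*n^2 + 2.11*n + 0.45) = -0.1596*n^5 - 1.1935*n^4 - 0.5935*n^3 - 1.8365*n^2 + 4.6194*n + 0.918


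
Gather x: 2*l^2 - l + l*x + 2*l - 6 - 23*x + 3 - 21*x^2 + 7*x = 2*l^2 + l - 21*x^2 + x*(l - 16) - 3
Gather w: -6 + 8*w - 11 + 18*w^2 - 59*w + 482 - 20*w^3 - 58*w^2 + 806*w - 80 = -20*w^3 - 40*w^2 + 755*w + 385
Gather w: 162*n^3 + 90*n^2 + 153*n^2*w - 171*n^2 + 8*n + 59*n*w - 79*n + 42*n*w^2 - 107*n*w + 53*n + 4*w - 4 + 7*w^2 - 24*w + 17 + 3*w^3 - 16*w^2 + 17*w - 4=162*n^3 - 81*n^2 - 18*n + 3*w^3 + w^2*(42*n - 9) + w*(153*n^2 - 48*n - 3) + 9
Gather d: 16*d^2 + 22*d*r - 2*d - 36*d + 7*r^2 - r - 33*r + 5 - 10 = 16*d^2 + d*(22*r - 38) + 7*r^2 - 34*r - 5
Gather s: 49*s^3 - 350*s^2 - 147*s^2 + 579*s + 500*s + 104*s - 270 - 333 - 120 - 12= 49*s^3 - 497*s^2 + 1183*s - 735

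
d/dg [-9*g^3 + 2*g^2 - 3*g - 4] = -27*g^2 + 4*g - 3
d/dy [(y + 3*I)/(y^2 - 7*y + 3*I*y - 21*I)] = -1/(y^2 - 14*y + 49)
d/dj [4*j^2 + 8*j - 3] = 8*j + 8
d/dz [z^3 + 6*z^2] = 3*z*(z + 4)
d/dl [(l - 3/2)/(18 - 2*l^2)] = (-l^2 + l*(2*l - 3) + 9)/(2*(l^2 - 9)^2)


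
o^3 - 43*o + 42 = (o - 6)*(o - 1)*(o + 7)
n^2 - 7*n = n*(n - 7)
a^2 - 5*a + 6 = (a - 3)*(a - 2)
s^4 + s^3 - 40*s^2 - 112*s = s*(s - 7)*(s + 4)^2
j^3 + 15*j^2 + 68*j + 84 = (j + 2)*(j + 6)*(j + 7)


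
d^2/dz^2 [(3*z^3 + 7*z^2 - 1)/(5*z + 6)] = 2*(75*z^3 + 270*z^2 + 324*z + 227)/(125*z^3 + 450*z^2 + 540*z + 216)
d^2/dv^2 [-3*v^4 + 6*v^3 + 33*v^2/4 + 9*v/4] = -36*v^2 + 36*v + 33/2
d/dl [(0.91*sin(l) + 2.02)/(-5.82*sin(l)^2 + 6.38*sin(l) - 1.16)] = (5.2962*sin(l)^2 + 23.5128*sin(l) - 13.9432)*cos(l)/(33.8724*sin(l)^4 - 74.2632*sin(l)^3 + 54.2068*sin(l)^2 - 14.8016*sin(l) + 1.3456)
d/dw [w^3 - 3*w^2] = 3*w*(w - 2)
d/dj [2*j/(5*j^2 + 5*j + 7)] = 2*(7 - 5*j^2)/(25*j^4 + 50*j^3 + 95*j^2 + 70*j + 49)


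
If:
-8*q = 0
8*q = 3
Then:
No Solution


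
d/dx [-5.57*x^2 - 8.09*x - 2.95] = -11.14*x - 8.09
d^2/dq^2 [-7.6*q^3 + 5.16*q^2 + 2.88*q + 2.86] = 10.32 - 45.6*q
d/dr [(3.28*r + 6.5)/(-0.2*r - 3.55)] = (-2.0688*r - 36.7212)/(0.2*r + 3.55)^3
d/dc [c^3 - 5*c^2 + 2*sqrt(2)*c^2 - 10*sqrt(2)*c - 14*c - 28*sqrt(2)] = 3*c^2 - 10*c + 4*sqrt(2)*c - 10*sqrt(2) - 14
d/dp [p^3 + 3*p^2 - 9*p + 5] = 3*p^2 + 6*p - 9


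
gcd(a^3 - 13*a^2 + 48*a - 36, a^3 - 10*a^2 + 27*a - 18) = a^2 - 7*a + 6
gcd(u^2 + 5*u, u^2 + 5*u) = u^2 + 5*u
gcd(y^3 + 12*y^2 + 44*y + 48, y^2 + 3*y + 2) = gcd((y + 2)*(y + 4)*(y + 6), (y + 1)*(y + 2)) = y + 2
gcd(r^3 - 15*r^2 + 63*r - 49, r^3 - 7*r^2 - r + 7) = r^2 - 8*r + 7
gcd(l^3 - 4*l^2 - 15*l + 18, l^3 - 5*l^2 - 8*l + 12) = l^2 - 7*l + 6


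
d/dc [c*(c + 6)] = 2*c + 6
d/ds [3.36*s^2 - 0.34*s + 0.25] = 6.72*s - 0.34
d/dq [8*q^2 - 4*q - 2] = 16*q - 4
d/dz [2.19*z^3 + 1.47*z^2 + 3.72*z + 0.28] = 6.57*z^2 + 2.94*z + 3.72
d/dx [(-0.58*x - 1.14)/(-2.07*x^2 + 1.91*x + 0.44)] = (-1.2006*x^2 - 4.7196*x + 1.9222)/(4.2849*x^4 - 7.9074*x^3 + 1.8265*x^2 + 1.6808*x + 0.1936)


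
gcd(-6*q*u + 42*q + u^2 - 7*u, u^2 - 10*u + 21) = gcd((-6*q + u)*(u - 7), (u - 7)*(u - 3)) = u - 7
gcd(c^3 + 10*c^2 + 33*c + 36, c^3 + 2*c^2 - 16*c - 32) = c + 4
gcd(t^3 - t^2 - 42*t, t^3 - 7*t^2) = t^2 - 7*t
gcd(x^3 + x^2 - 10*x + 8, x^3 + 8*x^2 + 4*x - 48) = x^2 + 2*x - 8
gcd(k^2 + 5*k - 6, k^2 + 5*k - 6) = k^2 + 5*k - 6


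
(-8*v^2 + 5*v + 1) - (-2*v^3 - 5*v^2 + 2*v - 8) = 2*v^3 - 3*v^2 + 3*v + 9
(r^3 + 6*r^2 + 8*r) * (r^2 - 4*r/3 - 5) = r^5 + 14*r^4/3 - 5*r^3 - 122*r^2/3 - 40*r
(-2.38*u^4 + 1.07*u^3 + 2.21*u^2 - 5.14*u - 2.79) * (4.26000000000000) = -10.1388*u^4 + 4.5582*u^3 + 9.4146*u^2 - 21.8964*u - 11.8854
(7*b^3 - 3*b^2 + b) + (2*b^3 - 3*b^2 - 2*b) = 9*b^3 - 6*b^2 - b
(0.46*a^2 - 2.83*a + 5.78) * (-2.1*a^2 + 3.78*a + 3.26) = -0.966*a^4 + 7.6818*a^3 - 21.3358*a^2 + 12.6226*a + 18.8428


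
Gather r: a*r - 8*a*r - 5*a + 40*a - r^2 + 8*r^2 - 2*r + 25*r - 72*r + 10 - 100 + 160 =35*a + 7*r^2 + r*(-7*a - 49) + 70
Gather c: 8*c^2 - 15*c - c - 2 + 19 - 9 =8*c^2 - 16*c + 8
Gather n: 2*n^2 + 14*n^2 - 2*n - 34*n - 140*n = 16*n^2 - 176*n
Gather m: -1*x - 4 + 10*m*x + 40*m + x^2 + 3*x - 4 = m*(10*x + 40) + x^2 + 2*x - 8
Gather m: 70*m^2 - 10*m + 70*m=70*m^2 + 60*m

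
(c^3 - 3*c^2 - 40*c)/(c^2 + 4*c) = (c^2 - 3*c - 40)/(c + 4)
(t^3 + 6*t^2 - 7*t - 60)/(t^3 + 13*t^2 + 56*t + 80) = (t - 3)/(t + 4)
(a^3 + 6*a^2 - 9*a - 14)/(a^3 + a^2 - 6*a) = (a^2 + 8*a + 7)/(a*(a + 3))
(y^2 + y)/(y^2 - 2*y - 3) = y/(y - 3)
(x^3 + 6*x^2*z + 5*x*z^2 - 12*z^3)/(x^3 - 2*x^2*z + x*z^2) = (x^2 + 7*x*z + 12*z^2)/(x*(x - z))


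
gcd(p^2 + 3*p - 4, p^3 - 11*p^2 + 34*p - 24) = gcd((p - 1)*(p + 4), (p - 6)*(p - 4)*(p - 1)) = p - 1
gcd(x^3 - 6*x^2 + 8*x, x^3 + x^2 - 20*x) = x^2 - 4*x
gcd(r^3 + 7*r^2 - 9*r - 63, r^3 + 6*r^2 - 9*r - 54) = r^2 - 9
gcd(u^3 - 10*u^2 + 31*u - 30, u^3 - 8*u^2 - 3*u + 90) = u - 5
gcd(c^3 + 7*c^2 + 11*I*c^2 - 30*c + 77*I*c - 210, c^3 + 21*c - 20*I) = c + 5*I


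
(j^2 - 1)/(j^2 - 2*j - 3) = (j - 1)/(j - 3)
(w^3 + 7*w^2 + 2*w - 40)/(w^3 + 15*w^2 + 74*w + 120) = (w - 2)/(w + 6)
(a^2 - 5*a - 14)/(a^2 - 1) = (a^2 - 5*a - 14)/(a^2 - 1)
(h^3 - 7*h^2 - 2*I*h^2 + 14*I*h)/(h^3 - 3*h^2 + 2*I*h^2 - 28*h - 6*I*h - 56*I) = h*(h - 2*I)/(h^2 + 2*h*(2 + I) + 8*I)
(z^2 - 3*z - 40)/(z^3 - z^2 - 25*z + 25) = (z - 8)/(z^2 - 6*z + 5)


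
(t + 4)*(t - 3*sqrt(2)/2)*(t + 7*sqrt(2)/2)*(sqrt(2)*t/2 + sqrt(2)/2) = sqrt(2)*t^4/2 + 2*t^3 + 5*sqrt(2)*t^3/2 - 13*sqrt(2)*t^2/4 + 10*t^2 - 105*sqrt(2)*t/4 + 8*t - 21*sqrt(2)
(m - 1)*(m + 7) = m^2 + 6*m - 7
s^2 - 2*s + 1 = (s - 1)^2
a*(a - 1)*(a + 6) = a^3 + 5*a^2 - 6*a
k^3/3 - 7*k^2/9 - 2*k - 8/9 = (k/3 + 1/3)*(k - 4)*(k + 2/3)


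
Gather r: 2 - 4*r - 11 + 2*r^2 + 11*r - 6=2*r^2 + 7*r - 15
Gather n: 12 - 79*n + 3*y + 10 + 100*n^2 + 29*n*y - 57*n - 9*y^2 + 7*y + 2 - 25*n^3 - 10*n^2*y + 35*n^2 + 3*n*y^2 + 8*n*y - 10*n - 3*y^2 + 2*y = -25*n^3 + n^2*(135 - 10*y) + n*(3*y^2 + 37*y - 146) - 12*y^2 + 12*y + 24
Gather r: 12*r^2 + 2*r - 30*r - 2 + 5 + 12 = 12*r^2 - 28*r + 15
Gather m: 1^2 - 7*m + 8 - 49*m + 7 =16 - 56*m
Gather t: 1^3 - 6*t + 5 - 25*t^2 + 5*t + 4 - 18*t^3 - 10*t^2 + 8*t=-18*t^3 - 35*t^2 + 7*t + 10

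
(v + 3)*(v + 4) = v^2 + 7*v + 12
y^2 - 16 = (y - 4)*(y + 4)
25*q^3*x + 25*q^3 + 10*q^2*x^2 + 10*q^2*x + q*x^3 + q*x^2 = (5*q + x)^2*(q*x + q)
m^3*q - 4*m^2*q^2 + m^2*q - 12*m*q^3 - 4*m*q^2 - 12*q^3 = (m - 6*q)*(m + 2*q)*(m*q + q)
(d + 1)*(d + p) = d^2 + d*p + d + p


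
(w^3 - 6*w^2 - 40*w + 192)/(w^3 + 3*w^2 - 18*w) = (w^2 - 12*w + 32)/(w*(w - 3))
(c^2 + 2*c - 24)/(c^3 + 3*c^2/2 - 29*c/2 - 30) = 2*(c + 6)/(2*c^2 + 11*c + 15)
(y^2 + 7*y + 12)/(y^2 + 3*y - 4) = (y + 3)/(y - 1)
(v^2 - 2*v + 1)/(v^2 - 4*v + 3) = (v - 1)/(v - 3)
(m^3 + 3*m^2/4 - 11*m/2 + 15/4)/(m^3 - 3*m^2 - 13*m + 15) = (m - 5/4)/(m - 5)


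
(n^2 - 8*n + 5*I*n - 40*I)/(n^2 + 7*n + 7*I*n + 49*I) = (n^2 + n*(-8 + 5*I) - 40*I)/(n^2 + 7*n*(1 + I) + 49*I)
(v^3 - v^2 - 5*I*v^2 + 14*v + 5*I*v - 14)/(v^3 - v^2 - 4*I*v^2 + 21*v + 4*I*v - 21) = (v + 2*I)/(v + 3*I)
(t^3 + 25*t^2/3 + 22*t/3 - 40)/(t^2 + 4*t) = t + 13/3 - 10/t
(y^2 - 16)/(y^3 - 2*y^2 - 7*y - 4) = (y + 4)/(y^2 + 2*y + 1)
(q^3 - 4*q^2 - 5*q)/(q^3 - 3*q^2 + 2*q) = (q^2 - 4*q - 5)/(q^2 - 3*q + 2)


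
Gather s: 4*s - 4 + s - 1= 5*s - 5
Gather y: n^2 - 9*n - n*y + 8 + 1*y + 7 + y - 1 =n^2 - 9*n + y*(2 - n) + 14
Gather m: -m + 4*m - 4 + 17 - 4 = 3*m + 9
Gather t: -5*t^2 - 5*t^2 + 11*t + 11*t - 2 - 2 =-10*t^2 + 22*t - 4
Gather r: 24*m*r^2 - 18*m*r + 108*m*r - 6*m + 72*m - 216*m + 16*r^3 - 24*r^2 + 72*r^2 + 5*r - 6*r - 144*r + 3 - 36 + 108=-150*m + 16*r^3 + r^2*(24*m + 48) + r*(90*m - 145) + 75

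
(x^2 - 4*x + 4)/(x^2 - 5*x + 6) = (x - 2)/(x - 3)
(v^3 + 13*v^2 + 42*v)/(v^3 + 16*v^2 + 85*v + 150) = v*(v + 7)/(v^2 + 10*v + 25)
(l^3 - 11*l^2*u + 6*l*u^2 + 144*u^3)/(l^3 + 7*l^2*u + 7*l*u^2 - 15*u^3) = (-l^2 + 14*l*u - 48*u^2)/(-l^2 - 4*l*u + 5*u^2)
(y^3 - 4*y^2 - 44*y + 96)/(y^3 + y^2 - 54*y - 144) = (y - 2)/(y + 3)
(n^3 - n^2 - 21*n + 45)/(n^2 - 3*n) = n + 2 - 15/n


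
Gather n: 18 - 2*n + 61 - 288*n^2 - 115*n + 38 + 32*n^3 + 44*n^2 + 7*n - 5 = 32*n^3 - 244*n^2 - 110*n + 112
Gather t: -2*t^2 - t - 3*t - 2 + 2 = -2*t^2 - 4*t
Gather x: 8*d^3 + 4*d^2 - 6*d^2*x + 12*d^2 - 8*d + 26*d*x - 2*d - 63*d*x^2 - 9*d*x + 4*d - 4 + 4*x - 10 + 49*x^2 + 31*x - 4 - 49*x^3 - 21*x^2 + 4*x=8*d^3 + 16*d^2 - 6*d - 49*x^3 + x^2*(28 - 63*d) + x*(-6*d^2 + 17*d + 39) - 18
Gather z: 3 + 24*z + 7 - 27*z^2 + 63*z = -27*z^2 + 87*z + 10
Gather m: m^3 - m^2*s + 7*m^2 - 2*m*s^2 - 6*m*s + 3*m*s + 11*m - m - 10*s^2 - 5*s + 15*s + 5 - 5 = m^3 + m^2*(7 - s) + m*(-2*s^2 - 3*s + 10) - 10*s^2 + 10*s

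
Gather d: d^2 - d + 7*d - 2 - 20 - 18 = d^2 + 6*d - 40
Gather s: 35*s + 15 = 35*s + 15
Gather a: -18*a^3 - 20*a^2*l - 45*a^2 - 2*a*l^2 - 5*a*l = -18*a^3 + a^2*(-20*l - 45) + a*(-2*l^2 - 5*l)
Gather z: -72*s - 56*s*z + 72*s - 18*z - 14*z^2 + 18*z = -56*s*z - 14*z^2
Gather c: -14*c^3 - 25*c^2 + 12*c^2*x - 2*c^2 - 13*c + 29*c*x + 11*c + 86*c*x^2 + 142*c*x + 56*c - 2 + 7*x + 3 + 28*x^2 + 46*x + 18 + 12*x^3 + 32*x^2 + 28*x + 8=-14*c^3 + c^2*(12*x - 27) + c*(86*x^2 + 171*x + 54) + 12*x^3 + 60*x^2 + 81*x + 27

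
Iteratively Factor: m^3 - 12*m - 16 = (m + 2)*(m^2 - 2*m - 8) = (m - 4)*(m + 2)*(m + 2)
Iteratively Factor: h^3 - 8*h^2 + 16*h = (h - 4)*(h^2 - 4*h) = h*(h - 4)*(h - 4)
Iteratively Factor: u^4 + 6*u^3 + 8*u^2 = (u)*(u^3 + 6*u^2 + 8*u) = u*(u + 4)*(u^2 + 2*u) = u^2*(u + 4)*(u + 2)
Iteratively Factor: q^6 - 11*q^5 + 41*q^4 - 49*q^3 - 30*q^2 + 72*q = (q - 3)*(q^5 - 8*q^4 + 17*q^3 + 2*q^2 - 24*q) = (q - 4)*(q - 3)*(q^4 - 4*q^3 + q^2 + 6*q) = (q - 4)*(q - 3)*(q + 1)*(q^3 - 5*q^2 + 6*q) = q*(q - 4)*(q - 3)*(q + 1)*(q^2 - 5*q + 6) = q*(q - 4)*(q - 3)^2*(q + 1)*(q - 2)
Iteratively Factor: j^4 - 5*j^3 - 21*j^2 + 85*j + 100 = (j + 4)*(j^3 - 9*j^2 + 15*j + 25) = (j + 1)*(j + 4)*(j^2 - 10*j + 25) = (j - 5)*(j + 1)*(j + 4)*(j - 5)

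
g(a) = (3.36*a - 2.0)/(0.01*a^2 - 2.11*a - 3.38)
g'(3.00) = -0.17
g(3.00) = -0.84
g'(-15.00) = -0.03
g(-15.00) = -1.72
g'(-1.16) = -18.55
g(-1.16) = 6.42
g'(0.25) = -1.02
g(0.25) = 0.30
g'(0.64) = -0.70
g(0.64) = -0.03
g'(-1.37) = -70.89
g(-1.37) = 14.03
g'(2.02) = -0.27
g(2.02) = -0.63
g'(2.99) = -0.17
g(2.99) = -0.84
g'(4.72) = -0.09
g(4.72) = -1.06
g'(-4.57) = -0.39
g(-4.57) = -2.68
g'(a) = (2.11 - 0.02*a)*(3.36*a - 2.0)/(0.01*a^2 - 2.11*a - 3.38)^2 + 3.36/(0.01*a^2 - 2.11*a - 3.38) = (-0.0336*a^2 + 0.04*a - 15.5768)/(0.0001*a^4 - 0.0422*a^3 + 4.3845*a^2 + 14.2636*a + 11.4244)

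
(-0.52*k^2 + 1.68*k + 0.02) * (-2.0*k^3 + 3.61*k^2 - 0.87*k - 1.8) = 1.04*k^5 - 5.2372*k^4 + 6.4772*k^3 - 0.4534*k^2 - 3.0414*k - 0.036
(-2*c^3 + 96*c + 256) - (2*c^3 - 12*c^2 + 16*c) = -4*c^3 + 12*c^2 + 80*c + 256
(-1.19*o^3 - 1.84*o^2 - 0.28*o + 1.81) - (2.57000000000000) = -1.19*o^3 - 1.84*o^2 - 0.28*o - 0.76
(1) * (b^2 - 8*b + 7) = b^2 - 8*b + 7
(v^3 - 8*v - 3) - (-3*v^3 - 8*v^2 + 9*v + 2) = 4*v^3 + 8*v^2 - 17*v - 5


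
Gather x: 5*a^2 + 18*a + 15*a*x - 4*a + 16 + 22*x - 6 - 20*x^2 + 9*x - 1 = 5*a^2 + 14*a - 20*x^2 + x*(15*a + 31) + 9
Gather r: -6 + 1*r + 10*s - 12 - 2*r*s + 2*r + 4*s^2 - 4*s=r*(3 - 2*s) + 4*s^2 + 6*s - 18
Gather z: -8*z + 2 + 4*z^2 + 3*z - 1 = 4*z^2 - 5*z + 1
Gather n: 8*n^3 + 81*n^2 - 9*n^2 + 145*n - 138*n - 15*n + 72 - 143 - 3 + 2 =8*n^3 + 72*n^2 - 8*n - 72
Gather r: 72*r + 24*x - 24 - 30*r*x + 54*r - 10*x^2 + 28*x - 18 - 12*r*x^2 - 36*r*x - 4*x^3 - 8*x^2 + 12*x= r*(-12*x^2 - 66*x + 126) - 4*x^3 - 18*x^2 + 64*x - 42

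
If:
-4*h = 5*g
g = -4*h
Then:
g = 0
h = 0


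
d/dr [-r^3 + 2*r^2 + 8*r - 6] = -3*r^2 + 4*r + 8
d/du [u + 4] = 1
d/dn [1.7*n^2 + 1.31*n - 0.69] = 3.4*n + 1.31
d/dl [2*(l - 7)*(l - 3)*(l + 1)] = 6*l^2 - 36*l + 22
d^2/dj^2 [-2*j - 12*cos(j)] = 12*cos(j)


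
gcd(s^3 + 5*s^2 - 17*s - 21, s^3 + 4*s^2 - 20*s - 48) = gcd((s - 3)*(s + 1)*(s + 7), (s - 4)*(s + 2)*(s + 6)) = 1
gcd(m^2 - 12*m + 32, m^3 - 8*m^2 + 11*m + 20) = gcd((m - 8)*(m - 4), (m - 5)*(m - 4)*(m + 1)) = m - 4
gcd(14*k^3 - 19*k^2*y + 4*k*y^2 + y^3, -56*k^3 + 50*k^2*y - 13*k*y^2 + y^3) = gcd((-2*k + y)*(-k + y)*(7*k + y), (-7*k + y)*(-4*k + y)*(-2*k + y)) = -2*k + y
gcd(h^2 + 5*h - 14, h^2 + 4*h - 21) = h + 7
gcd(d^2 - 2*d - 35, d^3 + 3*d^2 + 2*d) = 1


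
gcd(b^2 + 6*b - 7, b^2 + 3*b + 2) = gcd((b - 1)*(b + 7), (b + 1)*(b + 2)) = 1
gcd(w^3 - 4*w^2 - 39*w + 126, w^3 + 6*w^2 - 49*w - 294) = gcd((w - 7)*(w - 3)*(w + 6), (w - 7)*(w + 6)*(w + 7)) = w^2 - w - 42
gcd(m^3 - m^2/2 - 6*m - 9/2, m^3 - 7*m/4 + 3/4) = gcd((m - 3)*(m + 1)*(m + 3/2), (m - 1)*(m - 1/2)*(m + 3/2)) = m + 3/2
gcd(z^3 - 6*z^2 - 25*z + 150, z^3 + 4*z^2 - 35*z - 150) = z^2 - z - 30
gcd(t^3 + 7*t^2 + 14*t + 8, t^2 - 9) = 1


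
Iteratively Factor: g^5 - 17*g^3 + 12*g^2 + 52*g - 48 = (g - 2)*(g^4 + 2*g^3 - 13*g^2 - 14*g + 24) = (g - 2)*(g - 1)*(g^3 + 3*g^2 - 10*g - 24) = (g - 2)*(g - 1)*(g + 2)*(g^2 + g - 12) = (g - 3)*(g - 2)*(g - 1)*(g + 2)*(g + 4)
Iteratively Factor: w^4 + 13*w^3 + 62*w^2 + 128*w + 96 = (w + 3)*(w^3 + 10*w^2 + 32*w + 32) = (w + 3)*(w + 4)*(w^2 + 6*w + 8) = (w + 3)*(w + 4)^2*(w + 2)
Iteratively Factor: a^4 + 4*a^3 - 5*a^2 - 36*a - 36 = (a + 2)*(a^3 + 2*a^2 - 9*a - 18) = (a - 3)*(a + 2)*(a^2 + 5*a + 6) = (a - 3)*(a + 2)*(a + 3)*(a + 2)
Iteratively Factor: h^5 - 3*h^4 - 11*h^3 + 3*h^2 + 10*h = (h)*(h^4 - 3*h^3 - 11*h^2 + 3*h + 10) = h*(h + 2)*(h^3 - 5*h^2 - h + 5) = h*(h - 5)*(h + 2)*(h^2 - 1) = h*(h - 5)*(h + 1)*(h + 2)*(h - 1)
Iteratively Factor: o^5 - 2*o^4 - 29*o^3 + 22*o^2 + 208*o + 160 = (o - 5)*(o^4 + 3*o^3 - 14*o^2 - 48*o - 32) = (o - 5)*(o + 4)*(o^3 - o^2 - 10*o - 8) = (o - 5)*(o - 4)*(o + 4)*(o^2 + 3*o + 2) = (o - 5)*(o - 4)*(o + 2)*(o + 4)*(o + 1)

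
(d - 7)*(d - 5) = d^2 - 12*d + 35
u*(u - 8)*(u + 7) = u^3 - u^2 - 56*u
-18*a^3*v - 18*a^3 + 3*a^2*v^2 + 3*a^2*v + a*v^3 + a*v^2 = (-3*a + v)*(6*a + v)*(a*v + a)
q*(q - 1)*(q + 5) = q^3 + 4*q^2 - 5*q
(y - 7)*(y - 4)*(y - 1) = y^3 - 12*y^2 + 39*y - 28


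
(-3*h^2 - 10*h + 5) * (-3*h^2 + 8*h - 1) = 9*h^4 + 6*h^3 - 92*h^2 + 50*h - 5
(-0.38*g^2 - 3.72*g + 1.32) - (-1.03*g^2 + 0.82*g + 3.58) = 0.65*g^2 - 4.54*g - 2.26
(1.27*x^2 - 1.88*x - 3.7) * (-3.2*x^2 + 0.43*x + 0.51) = -4.064*x^4 + 6.5621*x^3 + 11.6793*x^2 - 2.5498*x - 1.887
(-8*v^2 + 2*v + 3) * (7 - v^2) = 8*v^4 - 2*v^3 - 59*v^2 + 14*v + 21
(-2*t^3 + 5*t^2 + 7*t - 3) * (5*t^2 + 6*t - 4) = -10*t^5 + 13*t^4 + 73*t^3 + 7*t^2 - 46*t + 12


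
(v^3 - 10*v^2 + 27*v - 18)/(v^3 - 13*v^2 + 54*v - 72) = (v - 1)/(v - 4)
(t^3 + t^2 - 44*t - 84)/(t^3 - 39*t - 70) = (t + 6)/(t + 5)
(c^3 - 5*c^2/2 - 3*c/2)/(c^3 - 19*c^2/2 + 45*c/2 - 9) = c*(2*c + 1)/(2*c^2 - 13*c + 6)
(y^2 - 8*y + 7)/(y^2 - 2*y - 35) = (y - 1)/(y + 5)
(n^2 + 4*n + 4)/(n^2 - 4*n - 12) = (n + 2)/(n - 6)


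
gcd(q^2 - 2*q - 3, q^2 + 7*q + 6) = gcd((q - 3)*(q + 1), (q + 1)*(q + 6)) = q + 1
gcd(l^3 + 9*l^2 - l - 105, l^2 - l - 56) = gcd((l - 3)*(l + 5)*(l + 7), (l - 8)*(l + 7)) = l + 7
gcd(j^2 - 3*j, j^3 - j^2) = j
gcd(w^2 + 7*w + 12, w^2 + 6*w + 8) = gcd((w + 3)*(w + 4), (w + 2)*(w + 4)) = w + 4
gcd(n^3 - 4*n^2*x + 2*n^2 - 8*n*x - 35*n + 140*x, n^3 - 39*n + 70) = n^2 + 2*n - 35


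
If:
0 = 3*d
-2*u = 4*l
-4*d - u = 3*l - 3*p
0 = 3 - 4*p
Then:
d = 0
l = 9/4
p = 3/4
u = -9/2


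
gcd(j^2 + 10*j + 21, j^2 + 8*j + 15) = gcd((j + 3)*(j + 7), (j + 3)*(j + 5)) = j + 3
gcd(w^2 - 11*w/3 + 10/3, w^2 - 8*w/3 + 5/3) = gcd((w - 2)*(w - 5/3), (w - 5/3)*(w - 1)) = w - 5/3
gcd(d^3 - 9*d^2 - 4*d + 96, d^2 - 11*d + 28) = d - 4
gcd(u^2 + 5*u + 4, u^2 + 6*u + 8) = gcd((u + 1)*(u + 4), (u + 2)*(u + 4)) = u + 4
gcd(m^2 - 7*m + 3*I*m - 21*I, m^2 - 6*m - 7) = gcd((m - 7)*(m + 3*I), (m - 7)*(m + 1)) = m - 7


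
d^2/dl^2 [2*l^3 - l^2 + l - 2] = 12*l - 2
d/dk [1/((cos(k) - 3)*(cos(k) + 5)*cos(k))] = (3*sin(k) - 15*sin(k)/cos(k)^2 + 4*tan(k))/((cos(k) - 3)^2*(cos(k) + 5)^2)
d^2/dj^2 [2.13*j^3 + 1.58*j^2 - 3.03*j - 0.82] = 12.78*j + 3.16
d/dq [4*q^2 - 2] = 8*q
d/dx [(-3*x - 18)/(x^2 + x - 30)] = 3/(x^2 - 10*x + 25)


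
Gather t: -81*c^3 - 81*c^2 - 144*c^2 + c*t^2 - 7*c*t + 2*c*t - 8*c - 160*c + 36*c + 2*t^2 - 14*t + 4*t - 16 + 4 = -81*c^3 - 225*c^2 - 132*c + t^2*(c + 2) + t*(-5*c - 10) - 12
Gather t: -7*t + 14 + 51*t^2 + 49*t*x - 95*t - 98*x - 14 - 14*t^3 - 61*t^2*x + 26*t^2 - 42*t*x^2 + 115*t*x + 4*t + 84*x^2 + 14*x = -14*t^3 + t^2*(77 - 61*x) + t*(-42*x^2 + 164*x - 98) + 84*x^2 - 84*x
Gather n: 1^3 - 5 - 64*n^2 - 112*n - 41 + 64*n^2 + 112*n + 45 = 0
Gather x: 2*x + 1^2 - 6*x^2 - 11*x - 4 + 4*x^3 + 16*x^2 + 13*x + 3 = 4*x^3 + 10*x^2 + 4*x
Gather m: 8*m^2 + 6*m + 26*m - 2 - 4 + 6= 8*m^2 + 32*m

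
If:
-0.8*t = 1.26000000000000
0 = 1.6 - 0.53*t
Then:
No Solution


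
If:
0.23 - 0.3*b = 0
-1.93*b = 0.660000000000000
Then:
No Solution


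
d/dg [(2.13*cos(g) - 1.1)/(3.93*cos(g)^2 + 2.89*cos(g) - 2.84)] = (8.3709*cos(g)^2 - 8.646*cos(g) + 2.8702)*sin(g)/(15.4449*cos(g)^4 + 22.7154*cos(g)^3 - 13.9703*cos(g)^2 - 16.4152*cos(g) + 8.0656)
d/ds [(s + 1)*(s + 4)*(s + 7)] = 3*s^2 + 24*s + 39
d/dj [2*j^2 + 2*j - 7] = 4*j + 2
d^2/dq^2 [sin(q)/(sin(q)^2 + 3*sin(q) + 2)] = -((cos(q)^2 - 1)^2 + 4*sin(q)*cos(q)^2 + 10*cos(q)^2 + 2)/((sin(q) + 1)^2*(sin(q) + 2)^3)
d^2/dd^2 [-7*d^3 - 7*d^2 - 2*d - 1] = -42*d - 14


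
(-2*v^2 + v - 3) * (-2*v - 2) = 4*v^3 + 2*v^2 + 4*v + 6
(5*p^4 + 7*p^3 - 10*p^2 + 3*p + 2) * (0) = 0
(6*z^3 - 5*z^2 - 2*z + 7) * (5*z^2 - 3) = 30*z^5 - 25*z^4 - 28*z^3 + 50*z^2 + 6*z - 21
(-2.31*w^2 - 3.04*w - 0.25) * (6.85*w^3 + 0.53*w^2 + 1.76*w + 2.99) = -15.8235*w^5 - 22.0483*w^4 - 7.3893*w^3 - 12.3898*w^2 - 9.5296*w - 0.7475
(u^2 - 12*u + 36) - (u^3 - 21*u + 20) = -u^3 + u^2 + 9*u + 16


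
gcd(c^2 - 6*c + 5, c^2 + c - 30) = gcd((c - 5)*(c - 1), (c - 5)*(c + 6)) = c - 5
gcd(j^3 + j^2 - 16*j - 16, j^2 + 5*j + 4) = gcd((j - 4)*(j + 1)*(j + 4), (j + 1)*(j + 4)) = j^2 + 5*j + 4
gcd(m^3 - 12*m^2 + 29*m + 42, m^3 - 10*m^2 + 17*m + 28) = m^2 - 6*m - 7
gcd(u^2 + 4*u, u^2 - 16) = u + 4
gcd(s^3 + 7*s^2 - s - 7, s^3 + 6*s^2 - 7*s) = s^2 + 6*s - 7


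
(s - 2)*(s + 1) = s^2 - s - 2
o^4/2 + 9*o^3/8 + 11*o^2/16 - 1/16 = (o/2 + 1/4)*(o - 1/4)*(o + 1)^2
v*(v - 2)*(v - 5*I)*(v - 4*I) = v^4 - 2*v^3 - 9*I*v^3 - 20*v^2 + 18*I*v^2 + 40*v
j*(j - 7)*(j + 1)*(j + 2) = j^4 - 4*j^3 - 19*j^2 - 14*j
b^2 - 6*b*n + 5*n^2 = (b - 5*n)*(b - n)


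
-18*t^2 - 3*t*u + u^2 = (-6*t + u)*(3*t + u)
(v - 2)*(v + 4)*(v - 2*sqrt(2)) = v^3 - 2*sqrt(2)*v^2 + 2*v^2 - 8*v - 4*sqrt(2)*v + 16*sqrt(2)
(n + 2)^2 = n^2 + 4*n + 4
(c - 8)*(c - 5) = c^2 - 13*c + 40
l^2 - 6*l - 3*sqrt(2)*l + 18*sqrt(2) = (l - 6)*(l - 3*sqrt(2))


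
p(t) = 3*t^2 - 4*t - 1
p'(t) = 6*t - 4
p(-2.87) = 35.19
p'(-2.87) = -21.22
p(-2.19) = 22.15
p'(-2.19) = -17.14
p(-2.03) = 19.48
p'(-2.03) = -16.18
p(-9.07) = 282.07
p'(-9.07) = -58.42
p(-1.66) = 13.91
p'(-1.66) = -13.96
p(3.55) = 22.61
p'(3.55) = 17.30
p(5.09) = 56.36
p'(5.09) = 26.54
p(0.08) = -1.30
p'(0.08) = -3.52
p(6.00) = 83.00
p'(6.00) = 32.00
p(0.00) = -1.00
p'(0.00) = -4.00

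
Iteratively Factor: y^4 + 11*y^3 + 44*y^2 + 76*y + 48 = (y + 2)*(y^3 + 9*y^2 + 26*y + 24) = (y + 2)^2*(y^2 + 7*y + 12) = (y + 2)^2*(y + 4)*(y + 3)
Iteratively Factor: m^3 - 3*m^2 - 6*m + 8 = (m - 1)*(m^2 - 2*m - 8) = (m - 1)*(m + 2)*(m - 4)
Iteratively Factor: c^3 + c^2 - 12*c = (c + 4)*(c^2 - 3*c) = c*(c + 4)*(c - 3)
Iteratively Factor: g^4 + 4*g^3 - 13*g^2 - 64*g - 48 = (g + 3)*(g^3 + g^2 - 16*g - 16) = (g + 1)*(g + 3)*(g^2 - 16) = (g + 1)*(g + 3)*(g + 4)*(g - 4)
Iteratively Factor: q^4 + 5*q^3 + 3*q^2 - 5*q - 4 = (q + 4)*(q^3 + q^2 - q - 1) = (q - 1)*(q + 4)*(q^2 + 2*q + 1) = (q - 1)*(q + 1)*(q + 4)*(q + 1)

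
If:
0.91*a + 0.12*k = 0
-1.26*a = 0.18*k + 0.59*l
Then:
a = 5.61904761904762*l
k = -42.6111111111111*l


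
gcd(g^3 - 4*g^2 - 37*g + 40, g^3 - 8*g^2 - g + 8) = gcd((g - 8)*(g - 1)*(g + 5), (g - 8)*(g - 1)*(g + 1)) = g^2 - 9*g + 8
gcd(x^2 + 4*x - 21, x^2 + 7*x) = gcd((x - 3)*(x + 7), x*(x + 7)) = x + 7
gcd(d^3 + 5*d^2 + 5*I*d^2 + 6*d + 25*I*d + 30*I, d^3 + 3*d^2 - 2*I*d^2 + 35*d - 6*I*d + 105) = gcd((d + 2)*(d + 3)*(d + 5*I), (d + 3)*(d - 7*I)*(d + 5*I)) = d^2 + d*(3 + 5*I) + 15*I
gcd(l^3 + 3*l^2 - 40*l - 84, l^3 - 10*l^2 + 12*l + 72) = l^2 - 4*l - 12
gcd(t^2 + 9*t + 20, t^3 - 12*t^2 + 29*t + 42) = 1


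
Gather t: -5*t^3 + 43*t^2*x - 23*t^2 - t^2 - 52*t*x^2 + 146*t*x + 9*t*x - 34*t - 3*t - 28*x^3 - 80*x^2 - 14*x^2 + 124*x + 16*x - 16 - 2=-5*t^3 + t^2*(43*x - 24) + t*(-52*x^2 + 155*x - 37) - 28*x^3 - 94*x^2 + 140*x - 18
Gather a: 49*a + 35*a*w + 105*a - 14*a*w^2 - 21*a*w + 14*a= a*(-14*w^2 + 14*w + 168)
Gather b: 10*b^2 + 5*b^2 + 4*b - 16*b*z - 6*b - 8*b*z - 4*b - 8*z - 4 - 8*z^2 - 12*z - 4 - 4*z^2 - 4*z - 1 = 15*b^2 + b*(-24*z - 6) - 12*z^2 - 24*z - 9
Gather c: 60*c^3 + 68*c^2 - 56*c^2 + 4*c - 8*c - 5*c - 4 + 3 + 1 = 60*c^3 + 12*c^2 - 9*c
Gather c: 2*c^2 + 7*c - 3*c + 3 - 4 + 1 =2*c^2 + 4*c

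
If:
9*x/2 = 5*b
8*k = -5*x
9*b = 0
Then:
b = 0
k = 0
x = 0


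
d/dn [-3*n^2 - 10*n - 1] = -6*n - 10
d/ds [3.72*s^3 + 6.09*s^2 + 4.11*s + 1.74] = 11.16*s^2 + 12.18*s + 4.11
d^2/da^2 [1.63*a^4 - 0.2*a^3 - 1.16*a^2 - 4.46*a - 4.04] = 19.56*a^2 - 1.2*a - 2.32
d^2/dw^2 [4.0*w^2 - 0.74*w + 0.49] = 8.00000000000000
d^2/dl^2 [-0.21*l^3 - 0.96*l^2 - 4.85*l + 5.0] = -1.26*l - 1.92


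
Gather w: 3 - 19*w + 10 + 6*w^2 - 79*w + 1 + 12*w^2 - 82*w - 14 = 18*w^2 - 180*w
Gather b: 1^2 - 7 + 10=4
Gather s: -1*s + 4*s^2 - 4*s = 4*s^2 - 5*s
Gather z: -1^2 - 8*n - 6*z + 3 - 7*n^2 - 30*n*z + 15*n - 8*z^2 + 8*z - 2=-7*n^2 + 7*n - 8*z^2 + z*(2 - 30*n)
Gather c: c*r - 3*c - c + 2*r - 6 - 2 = c*(r - 4) + 2*r - 8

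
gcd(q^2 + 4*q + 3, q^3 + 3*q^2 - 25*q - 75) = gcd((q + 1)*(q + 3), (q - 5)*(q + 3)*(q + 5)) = q + 3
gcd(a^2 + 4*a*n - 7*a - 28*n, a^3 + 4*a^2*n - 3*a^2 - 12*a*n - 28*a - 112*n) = a^2 + 4*a*n - 7*a - 28*n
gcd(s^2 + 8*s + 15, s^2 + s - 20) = s + 5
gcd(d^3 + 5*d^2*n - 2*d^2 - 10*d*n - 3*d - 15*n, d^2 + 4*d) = 1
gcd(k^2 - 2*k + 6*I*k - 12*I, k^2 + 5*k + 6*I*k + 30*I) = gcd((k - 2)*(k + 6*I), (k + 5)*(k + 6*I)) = k + 6*I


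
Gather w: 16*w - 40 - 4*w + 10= 12*w - 30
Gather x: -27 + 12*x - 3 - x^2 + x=-x^2 + 13*x - 30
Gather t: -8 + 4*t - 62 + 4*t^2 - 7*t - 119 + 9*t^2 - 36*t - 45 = 13*t^2 - 39*t - 234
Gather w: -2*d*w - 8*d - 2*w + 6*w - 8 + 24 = -8*d + w*(4 - 2*d) + 16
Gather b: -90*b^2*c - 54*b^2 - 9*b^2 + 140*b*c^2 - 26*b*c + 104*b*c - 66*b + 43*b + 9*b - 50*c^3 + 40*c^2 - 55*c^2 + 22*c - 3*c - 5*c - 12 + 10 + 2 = b^2*(-90*c - 63) + b*(140*c^2 + 78*c - 14) - 50*c^3 - 15*c^2 + 14*c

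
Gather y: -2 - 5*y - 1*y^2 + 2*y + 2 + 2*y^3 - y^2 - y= 2*y^3 - 2*y^2 - 4*y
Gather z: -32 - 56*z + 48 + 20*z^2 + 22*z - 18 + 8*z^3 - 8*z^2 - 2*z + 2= 8*z^3 + 12*z^2 - 36*z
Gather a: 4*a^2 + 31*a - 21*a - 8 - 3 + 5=4*a^2 + 10*a - 6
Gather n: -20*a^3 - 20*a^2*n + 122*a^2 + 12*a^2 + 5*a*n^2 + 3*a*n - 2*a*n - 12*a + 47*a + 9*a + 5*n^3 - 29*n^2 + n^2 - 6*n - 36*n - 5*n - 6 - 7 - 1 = -20*a^3 + 134*a^2 + 44*a + 5*n^3 + n^2*(5*a - 28) + n*(-20*a^2 + a - 47) - 14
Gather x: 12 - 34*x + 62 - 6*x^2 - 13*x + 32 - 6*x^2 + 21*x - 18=-12*x^2 - 26*x + 88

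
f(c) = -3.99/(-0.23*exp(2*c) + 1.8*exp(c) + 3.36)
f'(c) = -3.99*(0.46*exp(2*c) - 1.8*exp(c))/(-0.23*exp(2*c) + 1.8*exp(c) + 3.36)^2 = (7.182 - 1.8354*exp(c))*exp(c)/(-0.23*exp(2*c) + 1.8*exp(c) + 3.36)^2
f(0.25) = -0.75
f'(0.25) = 0.22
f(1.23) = -0.58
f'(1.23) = 0.07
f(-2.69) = -1.15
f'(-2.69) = 0.04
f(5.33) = 0.00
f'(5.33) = -0.00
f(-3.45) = -1.17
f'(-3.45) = 0.02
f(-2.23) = -1.12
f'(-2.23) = 0.06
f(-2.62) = -1.14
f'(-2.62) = 0.04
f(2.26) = 7.78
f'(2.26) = -379.51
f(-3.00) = -1.16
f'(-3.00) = 0.03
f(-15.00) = -1.19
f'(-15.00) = 0.00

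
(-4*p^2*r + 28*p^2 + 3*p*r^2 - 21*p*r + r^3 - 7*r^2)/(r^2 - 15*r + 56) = (-4*p^2 + 3*p*r + r^2)/(r - 8)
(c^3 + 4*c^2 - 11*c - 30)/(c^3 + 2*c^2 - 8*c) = (c^3 + 4*c^2 - 11*c - 30)/(c*(c^2 + 2*c - 8))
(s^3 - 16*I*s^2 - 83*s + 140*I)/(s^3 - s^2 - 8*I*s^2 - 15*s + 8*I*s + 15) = (s^2 - 11*I*s - 28)/(s^2 - s*(1 + 3*I) + 3*I)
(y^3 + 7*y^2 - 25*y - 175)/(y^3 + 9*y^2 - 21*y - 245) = (y + 5)/(y + 7)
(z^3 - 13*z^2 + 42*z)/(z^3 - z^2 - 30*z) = (z - 7)/(z + 5)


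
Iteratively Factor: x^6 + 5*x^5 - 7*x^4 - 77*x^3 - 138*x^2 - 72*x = (x + 2)*(x^5 + 3*x^4 - 13*x^3 - 51*x^2 - 36*x) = (x + 1)*(x + 2)*(x^4 + 2*x^3 - 15*x^2 - 36*x) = (x - 4)*(x + 1)*(x + 2)*(x^3 + 6*x^2 + 9*x) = x*(x - 4)*(x + 1)*(x + 2)*(x^2 + 6*x + 9) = x*(x - 4)*(x + 1)*(x + 2)*(x + 3)*(x + 3)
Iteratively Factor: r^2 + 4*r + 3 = (r + 3)*(r + 1)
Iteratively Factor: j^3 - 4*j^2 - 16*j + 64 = (j + 4)*(j^2 - 8*j + 16) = (j - 4)*(j + 4)*(j - 4)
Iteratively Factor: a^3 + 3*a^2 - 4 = (a + 2)*(a^2 + a - 2) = (a - 1)*(a + 2)*(a + 2)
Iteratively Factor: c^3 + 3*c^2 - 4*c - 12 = (c + 2)*(c^2 + c - 6) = (c - 2)*(c + 2)*(c + 3)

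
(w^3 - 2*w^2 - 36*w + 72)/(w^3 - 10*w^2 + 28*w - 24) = (w + 6)/(w - 2)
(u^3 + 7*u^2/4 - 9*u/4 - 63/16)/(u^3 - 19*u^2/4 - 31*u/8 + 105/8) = (u + 3/2)/(u - 5)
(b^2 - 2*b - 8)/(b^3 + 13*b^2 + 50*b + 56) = (b - 4)/(b^2 + 11*b + 28)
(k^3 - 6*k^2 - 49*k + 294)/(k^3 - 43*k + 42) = (k - 7)/(k - 1)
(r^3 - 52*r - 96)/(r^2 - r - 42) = (r^2 - 6*r - 16)/(r - 7)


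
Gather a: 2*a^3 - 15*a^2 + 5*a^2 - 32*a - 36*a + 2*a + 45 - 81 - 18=2*a^3 - 10*a^2 - 66*a - 54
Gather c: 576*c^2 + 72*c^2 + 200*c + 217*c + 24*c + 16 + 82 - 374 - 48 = 648*c^2 + 441*c - 324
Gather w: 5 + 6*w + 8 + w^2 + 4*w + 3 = w^2 + 10*w + 16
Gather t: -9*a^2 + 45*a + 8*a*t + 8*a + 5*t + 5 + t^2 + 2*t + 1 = -9*a^2 + 53*a + t^2 + t*(8*a + 7) + 6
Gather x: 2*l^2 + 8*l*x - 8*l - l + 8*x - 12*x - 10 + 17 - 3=2*l^2 - 9*l + x*(8*l - 4) + 4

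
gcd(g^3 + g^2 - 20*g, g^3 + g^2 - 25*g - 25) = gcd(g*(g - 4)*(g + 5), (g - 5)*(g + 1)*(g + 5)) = g + 5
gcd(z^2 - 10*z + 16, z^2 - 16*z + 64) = z - 8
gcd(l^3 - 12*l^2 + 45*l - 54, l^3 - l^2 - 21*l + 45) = l^2 - 6*l + 9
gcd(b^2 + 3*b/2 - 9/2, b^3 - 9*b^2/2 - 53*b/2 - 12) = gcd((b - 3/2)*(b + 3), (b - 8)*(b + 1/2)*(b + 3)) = b + 3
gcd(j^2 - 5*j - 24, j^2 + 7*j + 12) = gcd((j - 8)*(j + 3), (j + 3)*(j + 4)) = j + 3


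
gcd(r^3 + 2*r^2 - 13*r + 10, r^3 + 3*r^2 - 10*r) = r^2 + 3*r - 10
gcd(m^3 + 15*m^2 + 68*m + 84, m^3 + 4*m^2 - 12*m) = m + 6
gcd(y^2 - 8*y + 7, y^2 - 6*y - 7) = y - 7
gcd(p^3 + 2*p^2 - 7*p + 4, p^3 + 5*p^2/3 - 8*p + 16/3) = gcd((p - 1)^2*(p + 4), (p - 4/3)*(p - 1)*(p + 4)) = p^2 + 3*p - 4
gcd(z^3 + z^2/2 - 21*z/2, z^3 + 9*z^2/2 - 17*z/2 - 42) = z^2 + z/2 - 21/2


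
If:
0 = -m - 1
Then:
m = -1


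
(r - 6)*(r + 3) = r^2 - 3*r - 18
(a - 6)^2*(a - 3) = a^3 - 15*a^2 + 72*a - 108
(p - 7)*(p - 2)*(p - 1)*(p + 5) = p^4 - 5*p^3 - 27*p^2 + 101*p - 70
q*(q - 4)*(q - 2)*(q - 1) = q^4 - 7*q^3 + 14*q^2 - 8*q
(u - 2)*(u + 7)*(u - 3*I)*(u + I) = u^4 + 5*u^3 - 2*I*u^3 - 11*u^2 - 10*I*u^2 + 15*u + 28*I*u - 42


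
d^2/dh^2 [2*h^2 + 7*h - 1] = 4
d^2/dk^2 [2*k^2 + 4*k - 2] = 4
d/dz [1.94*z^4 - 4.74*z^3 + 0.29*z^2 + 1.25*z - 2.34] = 7.76*z^3 - 14.22*z^2 + 0.58*z + 1.25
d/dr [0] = 0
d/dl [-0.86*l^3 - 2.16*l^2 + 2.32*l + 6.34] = -2.58*l^2 - 4.32*l + 2.32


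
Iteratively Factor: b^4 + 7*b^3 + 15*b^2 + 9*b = (b + 1)*(b^3 + 6*b^2 + 9*b) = (b + 1)*(b + 3)*(b^2 + 3*b) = b*(b + 1)*(b + 3)*(b + 3)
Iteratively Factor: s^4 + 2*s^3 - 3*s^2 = (s)*(s^3 + 2*s^2 - 3*s) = s^2*(s^2 + 2*s - 3) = s^2*(s - 1)*(s + 3)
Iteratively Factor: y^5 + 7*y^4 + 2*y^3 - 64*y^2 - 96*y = (y + 4)*(y^4 + 3*y^3 - 10*y^2 - 24*y) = (y - 3)*(y + 4)*(y^3 + 6*y^2 + 8*y) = y*(y - 3)*(y + 4)*(y^2 + 6*y + 8) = y*(y - 3)*(y + 2)*(y + 4)*(y + 4)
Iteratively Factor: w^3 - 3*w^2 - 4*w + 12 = (w - 3)*(w^2 - 4) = (w - 3)*(w + 2)*(w - 2)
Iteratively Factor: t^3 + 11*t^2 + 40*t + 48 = (t + 3)*(t^2 + 8*t + 16) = (t + 3)*(t + 4)*(t + 4)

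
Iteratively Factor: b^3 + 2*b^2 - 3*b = (b)*(b^2 + 2*b - 3) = b*(b + 3)*(b - 1)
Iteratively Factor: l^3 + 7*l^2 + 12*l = (l + 3)*(l^2 + 4*l) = (l + 3)*(l + 4)*(l)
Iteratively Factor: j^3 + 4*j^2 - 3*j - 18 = (j + 3)*(j^2 + j - 6) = (j - 2)*(j + 3)*(j + 3)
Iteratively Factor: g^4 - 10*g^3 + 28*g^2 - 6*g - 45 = (g - 3)*(g^3 - 7*g^2 + 7*g + 15) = (g - 5)*(g - 3)*(g^2 - 2*g - 3) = (g - 5)*(g - 3)^2*(g + 1)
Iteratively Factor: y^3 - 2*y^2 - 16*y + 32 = (y - 2)*(y^2 - 16) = (y - 4)*(y - 2)*(y + 4)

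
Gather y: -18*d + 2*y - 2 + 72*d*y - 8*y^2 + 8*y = -18*d - 8*y^2 + y*(72*d + 10) - 2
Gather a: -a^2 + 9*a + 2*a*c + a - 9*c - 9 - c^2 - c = -a^2 + a*(2*c + 10) - c^2 - 10*c - 9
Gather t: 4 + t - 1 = t + 3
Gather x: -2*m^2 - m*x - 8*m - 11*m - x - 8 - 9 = -2*m^2 - 19*m + x*(-m - 1) - 17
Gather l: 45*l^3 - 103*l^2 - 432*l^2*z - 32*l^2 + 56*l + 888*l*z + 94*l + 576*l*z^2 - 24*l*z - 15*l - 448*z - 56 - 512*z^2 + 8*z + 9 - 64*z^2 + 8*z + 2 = 45*l^3 + l^2*(-432*z - 135) + l*(576*z^2 + 864*z + 135) - 576*z^2 - 432*z - 45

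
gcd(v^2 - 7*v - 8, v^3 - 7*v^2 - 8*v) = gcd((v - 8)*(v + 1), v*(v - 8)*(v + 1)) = v^2 - 7*v - 8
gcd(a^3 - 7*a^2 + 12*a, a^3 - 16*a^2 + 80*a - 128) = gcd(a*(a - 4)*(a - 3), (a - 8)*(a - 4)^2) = a - 4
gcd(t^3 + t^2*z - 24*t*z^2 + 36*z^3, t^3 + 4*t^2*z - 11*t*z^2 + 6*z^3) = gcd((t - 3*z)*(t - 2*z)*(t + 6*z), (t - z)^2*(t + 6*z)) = t + 6*z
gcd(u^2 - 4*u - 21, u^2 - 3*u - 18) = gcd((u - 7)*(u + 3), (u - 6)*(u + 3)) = u + 3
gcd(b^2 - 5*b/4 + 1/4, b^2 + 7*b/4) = 1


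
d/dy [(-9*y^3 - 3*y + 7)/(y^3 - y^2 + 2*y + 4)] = (9*y^4 - 30*y^3 - 132*y^2 + 14*y - 26)/(y^6 - 2*y^5 + 5*y^4 + 4*y^3 - 4*y^2 + 16*y + 16)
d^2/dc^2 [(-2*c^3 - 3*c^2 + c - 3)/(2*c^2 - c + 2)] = 2*(4*c^3 + 12*c^2 - 18*c - 1)/(8*c^6 - 12*c^5 + 30*c^4 - 25*c^3 + 30*c^2 - 12*c + 8)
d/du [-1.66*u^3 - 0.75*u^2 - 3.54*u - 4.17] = -4.98*u^2 - 1.5*u - 3.54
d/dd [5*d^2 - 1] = 10*d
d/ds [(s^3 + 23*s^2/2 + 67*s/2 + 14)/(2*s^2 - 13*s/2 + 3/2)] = (8*s^4 - 52*s^3 - 549*s^2 - 86*s + 565)/(16*s^4 - 104*s^3 + 193*s^2 - 78*s + 9)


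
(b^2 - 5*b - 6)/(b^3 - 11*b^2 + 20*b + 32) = (b - 6)/(b^2 - 12*b + 32)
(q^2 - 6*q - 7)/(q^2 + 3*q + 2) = (q - 7)/(q + 2)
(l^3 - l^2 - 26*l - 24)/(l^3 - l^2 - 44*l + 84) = (l^2 + 5*l + 4)/(l^2 + 5*l - 14)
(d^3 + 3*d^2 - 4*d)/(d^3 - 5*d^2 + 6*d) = (d^2 + 3*d - 4)/(d^2 - 5*d + 6)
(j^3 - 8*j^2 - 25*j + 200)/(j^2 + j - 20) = (j^2 - 13*j + 40)/(j - 4)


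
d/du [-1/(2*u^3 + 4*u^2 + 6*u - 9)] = 2*(3*u^2 + 4*u + 3)/(2*u^3 + 4*u^2 + 6*u - 9)^2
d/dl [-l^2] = -2*l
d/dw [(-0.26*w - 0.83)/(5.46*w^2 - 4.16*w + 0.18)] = (1.4196*w^2 + 9.0636*w - 3.4996)/(29.8116*w^4 - 45.4272*w^3 + 19.2712*w^2 - 1.4976*w + 0.0324)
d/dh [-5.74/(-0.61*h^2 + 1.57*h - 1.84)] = (9.0118 - 7.0028*h)/(0.61*h^2 - 1.57*h + 1.84)^2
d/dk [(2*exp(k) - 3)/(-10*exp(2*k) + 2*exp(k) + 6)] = (10*exp(2*k) - 30*exp(k) + 9)*exp(k)/(2*(25*exp(4*k) - 10*exp(3*k) - 29*exp(2*k) + 6*exp(k) + 9))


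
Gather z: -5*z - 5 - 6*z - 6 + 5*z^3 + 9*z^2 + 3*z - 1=5*z^3 + 9*z^2 - 8*z - 12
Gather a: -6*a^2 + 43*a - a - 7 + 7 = -6*a^2 + 42*a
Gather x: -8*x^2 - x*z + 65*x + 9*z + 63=-8*x^2 + x*(65 - z) + 9*z + 63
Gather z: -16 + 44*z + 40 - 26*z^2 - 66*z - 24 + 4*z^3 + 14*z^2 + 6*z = 4*z^3 - 12*z^2 - 16*z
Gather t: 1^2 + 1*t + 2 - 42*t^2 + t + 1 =-42*t^2 + 2*t + 4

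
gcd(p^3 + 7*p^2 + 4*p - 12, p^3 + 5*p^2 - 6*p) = p^2 + 5*p - 6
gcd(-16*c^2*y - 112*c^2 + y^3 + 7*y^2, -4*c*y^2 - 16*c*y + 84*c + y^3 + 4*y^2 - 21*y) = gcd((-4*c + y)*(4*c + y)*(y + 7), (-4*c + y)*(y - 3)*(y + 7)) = -4*c*y - 28*c + y^2 + 7*y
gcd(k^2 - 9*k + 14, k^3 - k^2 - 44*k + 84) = k - 2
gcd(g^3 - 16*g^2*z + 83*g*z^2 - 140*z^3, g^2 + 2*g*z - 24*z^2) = -g + 4*z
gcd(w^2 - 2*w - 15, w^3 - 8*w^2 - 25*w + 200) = w - 5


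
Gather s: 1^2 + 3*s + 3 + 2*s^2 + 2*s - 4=2*s^2 + 5*s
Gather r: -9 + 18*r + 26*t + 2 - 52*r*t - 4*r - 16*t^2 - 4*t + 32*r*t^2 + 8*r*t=r*(32*t^2 - 44*t + 14) - 16*t^2 + 22*t - 7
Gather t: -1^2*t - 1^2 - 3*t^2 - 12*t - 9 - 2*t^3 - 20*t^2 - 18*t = -2*t^3 - 23*t^2 - 31*t - 10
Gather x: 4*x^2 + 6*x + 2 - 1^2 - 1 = 4*x^2 + 6*x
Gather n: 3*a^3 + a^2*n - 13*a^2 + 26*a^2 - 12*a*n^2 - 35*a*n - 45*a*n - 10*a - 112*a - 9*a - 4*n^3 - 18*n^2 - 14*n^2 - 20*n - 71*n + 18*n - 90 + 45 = 3*a^3 + 13*a^2 - 131*a - 4*n^3 + n^2*(-12*a - 32) + n*(a^2 - 80*a - 73) - 45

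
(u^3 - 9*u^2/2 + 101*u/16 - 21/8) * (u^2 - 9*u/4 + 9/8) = u^5 - 27*u^4/4 + 281*u^3/16 - 1401*u^2/64 + 1665*u/128 - 189/64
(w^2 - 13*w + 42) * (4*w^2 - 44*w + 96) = 4*w^4 - 96*w^3 + 836*w^2 - 3096*w + 4032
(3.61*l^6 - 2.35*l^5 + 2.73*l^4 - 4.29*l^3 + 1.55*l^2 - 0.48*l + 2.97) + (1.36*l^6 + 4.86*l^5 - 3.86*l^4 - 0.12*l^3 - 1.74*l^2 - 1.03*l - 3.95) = 4.97*l^6 + 2.51*l^5 - 1.13*l^4 - 4.41*l^3 - 0.19*l^2 - 1.51*l - 0.98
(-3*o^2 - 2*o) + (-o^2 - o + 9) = -4*o^2 - 3*o + 9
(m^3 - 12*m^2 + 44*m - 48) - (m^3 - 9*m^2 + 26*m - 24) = -3*m^2 + 18*m - 24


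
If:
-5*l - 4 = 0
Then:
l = -4/5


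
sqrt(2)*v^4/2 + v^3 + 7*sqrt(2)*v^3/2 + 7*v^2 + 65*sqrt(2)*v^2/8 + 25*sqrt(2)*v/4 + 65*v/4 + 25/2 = (v + 5/2)^2*(v + sqrt(2))*(sqrt(2)*v/2 + sqrt(2))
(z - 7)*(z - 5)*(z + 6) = z^3 - 6*z^2 - 37*z + 210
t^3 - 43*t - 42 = (t - 7)*(t + 1)*(t + 6)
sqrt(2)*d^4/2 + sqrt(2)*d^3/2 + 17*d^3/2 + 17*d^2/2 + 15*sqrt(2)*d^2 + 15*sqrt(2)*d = d*(d + 5*sqrt(2)/2)*(d + 6*sqrt(2))*(sqrt(2)*d/2 + sqrt(2)/2)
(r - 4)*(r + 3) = r^2 - r - 12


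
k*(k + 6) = k^2 + 6*k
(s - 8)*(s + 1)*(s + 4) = s^3 - 3*s^2 - 36*s - 32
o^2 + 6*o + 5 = (o + 1)*(o + 5)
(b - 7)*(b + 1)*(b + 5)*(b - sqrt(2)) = b^4 - sqrt(2)*b^3 - b^3 - 37*b^2 + sqrt(2)*b^2 - 35*b + 37*sqrt(2)*b + 35*sqrt(2)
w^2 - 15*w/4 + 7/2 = (w - 2)*(w - 7/4)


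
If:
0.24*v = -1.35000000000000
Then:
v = -5.62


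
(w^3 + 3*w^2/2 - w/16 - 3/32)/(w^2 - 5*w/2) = (32*w^3 + 48*w^2 - 2*w - 3)/(16*w*(2*w - 5))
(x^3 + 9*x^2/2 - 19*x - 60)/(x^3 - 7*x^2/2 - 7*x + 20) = (x + 6)/(x - 2)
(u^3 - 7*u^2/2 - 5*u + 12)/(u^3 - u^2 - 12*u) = (u^2 + u/2 - 3)/(u*(u + 3))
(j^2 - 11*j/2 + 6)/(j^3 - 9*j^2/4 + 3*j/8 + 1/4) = 4*(2*j^2 - 11*j + 12)/(8*j^3 - 18*j^2 + 3*j + 2)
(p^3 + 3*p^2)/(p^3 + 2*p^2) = (p + 3)/(p + 2)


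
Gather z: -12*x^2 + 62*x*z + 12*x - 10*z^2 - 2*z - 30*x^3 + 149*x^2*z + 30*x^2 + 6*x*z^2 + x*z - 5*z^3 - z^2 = -30*x^3 + 18*x^2 + 12*x - 5*z^3 + z^2*(6*x - 11) + z*(149*x^2 + 63*x - 2)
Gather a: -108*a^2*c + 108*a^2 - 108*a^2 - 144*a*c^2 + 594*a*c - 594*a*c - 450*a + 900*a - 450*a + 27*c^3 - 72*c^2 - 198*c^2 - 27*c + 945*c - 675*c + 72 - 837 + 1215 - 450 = -108*a^2*c - 144*a*c^2 + 27*c^3 - 270*c^2 + 243*c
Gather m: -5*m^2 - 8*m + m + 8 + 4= -5*m^2 - 7*m + 12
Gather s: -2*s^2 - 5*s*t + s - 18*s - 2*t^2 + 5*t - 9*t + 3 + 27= -2*s^2 + s*(-5*t - 17) - 2*t^2 - 4*t + 30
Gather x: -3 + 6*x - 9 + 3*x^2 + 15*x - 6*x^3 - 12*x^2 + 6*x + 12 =-6*x^3 - 9*x^2 + 27*x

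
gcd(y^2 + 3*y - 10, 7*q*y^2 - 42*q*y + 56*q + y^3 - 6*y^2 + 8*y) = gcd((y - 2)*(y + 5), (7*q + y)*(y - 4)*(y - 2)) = y - 2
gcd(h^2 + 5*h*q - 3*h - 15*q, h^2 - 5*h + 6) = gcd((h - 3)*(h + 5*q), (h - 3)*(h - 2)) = h - 3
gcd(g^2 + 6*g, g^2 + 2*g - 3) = 1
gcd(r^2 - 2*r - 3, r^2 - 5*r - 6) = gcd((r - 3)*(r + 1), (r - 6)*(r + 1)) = r + 1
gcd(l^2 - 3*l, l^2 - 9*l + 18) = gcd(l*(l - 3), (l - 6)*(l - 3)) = l - 3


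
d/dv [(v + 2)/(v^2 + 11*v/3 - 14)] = 3*(3*v^2 + 11*v - (v + 2)*(6*v + 11) - 42)/(3*v^2 + 11*v - 42)^2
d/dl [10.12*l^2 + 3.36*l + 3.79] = 20.24*l + 3.36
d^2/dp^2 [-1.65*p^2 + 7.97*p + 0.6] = -3.30000000000000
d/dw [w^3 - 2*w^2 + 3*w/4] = 3*w^2 - 4*w + 3/4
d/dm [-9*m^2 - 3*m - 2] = -18*m - 3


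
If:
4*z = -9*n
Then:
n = -4*z/9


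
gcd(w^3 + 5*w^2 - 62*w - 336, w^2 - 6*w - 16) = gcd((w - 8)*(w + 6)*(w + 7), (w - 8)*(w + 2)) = w - 8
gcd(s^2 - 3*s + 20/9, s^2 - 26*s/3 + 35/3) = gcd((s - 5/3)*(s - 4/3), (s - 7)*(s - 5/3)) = s - 5/3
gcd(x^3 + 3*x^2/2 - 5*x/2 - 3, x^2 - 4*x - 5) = x + 1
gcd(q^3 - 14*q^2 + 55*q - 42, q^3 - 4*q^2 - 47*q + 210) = q - 6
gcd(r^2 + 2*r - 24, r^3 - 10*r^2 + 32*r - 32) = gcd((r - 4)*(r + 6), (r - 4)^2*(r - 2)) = r - 4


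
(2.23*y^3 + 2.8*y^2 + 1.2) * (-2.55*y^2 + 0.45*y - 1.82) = -5.6865*y^5 - 6.1365*y^4 - 2.7986*y^3 - 8.156*y^2 + 0.54*y - 2.184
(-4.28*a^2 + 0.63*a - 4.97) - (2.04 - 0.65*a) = -4.28*a^2 + 1.28*a - 7.01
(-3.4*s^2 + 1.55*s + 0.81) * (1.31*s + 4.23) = -4.454*s^3 - 12.3515*s^2 + 7.6176*s + 3.4263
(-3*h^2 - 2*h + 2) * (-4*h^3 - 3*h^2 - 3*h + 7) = 12*h^5 + 17*h^4 + 7*h^3 - 21*h^2 - 20*h + 14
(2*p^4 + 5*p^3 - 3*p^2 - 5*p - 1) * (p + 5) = 2*p^5 + 15*p^4 + 22*p^3 - 20*p^2 - 26*p - 5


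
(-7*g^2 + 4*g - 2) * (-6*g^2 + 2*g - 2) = 42*g^4 - 38*g^3 + 34*g^2 - 12*g + 4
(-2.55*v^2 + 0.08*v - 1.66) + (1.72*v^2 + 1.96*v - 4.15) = -0.83*v^2 + 2.04*v - 5.81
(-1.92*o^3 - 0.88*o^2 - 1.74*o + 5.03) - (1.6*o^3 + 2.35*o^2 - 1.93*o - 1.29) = -3.52*o^3 - 3.23*o^2 + 0.19*o + 6.32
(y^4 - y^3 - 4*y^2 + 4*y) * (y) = y^5 - y^4 - 4*y^3 + 4*y^2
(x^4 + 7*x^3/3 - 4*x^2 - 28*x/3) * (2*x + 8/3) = 2*x^5 + 22*x^4/3 - 16*x^3/9 - 88*x^2/3 - 224*x/9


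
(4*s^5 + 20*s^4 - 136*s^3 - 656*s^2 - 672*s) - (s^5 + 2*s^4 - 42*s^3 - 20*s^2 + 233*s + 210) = 3*s^5 + 18*s^4 - 94*s^3 - 636*s^2 - 905*s - 210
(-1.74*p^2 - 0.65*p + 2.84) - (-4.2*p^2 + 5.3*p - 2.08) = 2.46*p^2 - 5.95*p + 4.92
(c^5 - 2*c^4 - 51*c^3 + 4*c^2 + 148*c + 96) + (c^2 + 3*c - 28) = c^5 - 2*c^4 - 51*c^3 + 5*c^2 + 151*c + 68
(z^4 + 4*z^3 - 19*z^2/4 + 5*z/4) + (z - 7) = z^4 + 4*z^3 - 19*z^2/4 + 9*z/4 - 7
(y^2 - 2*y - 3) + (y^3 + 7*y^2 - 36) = y^3 + 8*y^2 - 2*y - 39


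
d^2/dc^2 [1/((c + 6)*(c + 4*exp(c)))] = 2*(-2*(c + 6)^2*(c + 4*exp(c))*exp(c) + (c + 6)^2*(4*exp(c) + 1)^2 + (c + 6)*(c + 4*exp(c))*(4*exp(c) + 1) + (c + 4*exp(c))^2)/((c + 6)^3*(c + 4*exp(c))^3)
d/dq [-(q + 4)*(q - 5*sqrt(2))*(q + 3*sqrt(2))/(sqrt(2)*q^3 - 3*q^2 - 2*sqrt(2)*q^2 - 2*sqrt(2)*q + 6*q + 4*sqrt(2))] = (-q^4 + 6*sqrt(2)*q^4 - 56*sqrt(2)*q^3 - 44*q^3 - 268*sqrt(2)*q^2 + 90*q^2 + 448*sqrt(2)*q + 752*q - 656 + 360*sqrt(2))/(2*q^6 - 6*sqrt(2)*q^5 - 8*q^5 + 9*q^4 + 24*sqrt(2)*q^4 - 12*sqrt(2)*q^3 - 4*q^3 - 48*sqrt(2)*q^2 + 12*q^2 - 32*q + 48*sqrt(2)*q + 32)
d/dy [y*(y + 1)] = 2*y + 1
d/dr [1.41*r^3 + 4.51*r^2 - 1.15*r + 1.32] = 4.23*r^2 + 9.02*r - 1.15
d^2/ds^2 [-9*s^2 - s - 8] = -18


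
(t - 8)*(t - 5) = t^2 - 13*t + 40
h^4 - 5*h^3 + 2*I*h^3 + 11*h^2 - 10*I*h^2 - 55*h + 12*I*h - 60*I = (h - 5)*(h - 3*I)*(h + I)*(h + 4*I)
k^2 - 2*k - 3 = (k - 3)*(k + 1)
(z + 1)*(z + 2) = z^2 + 3*z + 2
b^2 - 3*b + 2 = (b - 2)*(b - 1)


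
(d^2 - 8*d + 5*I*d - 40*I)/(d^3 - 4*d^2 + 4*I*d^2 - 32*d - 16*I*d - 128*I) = (d + 5*I)/(d^2 + 4*d*(1 + I) + 16*I)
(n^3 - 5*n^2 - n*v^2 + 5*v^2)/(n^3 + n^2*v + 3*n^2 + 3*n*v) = (n^2 - n*v - 5*n + 5*v)/(n*(n + 3))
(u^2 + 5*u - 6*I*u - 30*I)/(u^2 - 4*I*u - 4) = (u^2 + u*(5 - 6*I) - 30*I)/(u^2 - 4*I*u - 4)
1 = 1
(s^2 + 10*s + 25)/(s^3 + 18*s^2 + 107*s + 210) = (s + 5)/(s^2 + 13*s + 42)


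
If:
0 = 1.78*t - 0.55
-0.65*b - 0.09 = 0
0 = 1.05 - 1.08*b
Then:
No Solution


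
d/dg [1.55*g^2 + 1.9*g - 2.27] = 3.1*g + 1.9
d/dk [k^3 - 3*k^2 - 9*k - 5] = 3*k^2 - 6*k - 9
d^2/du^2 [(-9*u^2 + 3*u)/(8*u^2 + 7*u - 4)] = 24*(58*u^3 - 72*u^2 + 24*u - 5)/(512*u^6 + 1344*u^5 + 408*u^4 - 1001*u^3 - 204*u^2 + 336*u - 64)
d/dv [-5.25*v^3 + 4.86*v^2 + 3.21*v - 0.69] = -15.75*v^2 + 9.72*v + 3.21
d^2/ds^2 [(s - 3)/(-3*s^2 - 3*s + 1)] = 6*(-3*(s - 3)*(2*s + 1)^2 + (3*s - 2)*(3*s^2 + 3*s - 1))/(3*s^2 + 3*s - 1)^3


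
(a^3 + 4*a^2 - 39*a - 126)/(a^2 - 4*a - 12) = (a^2 + 10*a + 21)/(a + 2)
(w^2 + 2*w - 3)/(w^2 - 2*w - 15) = (w - 1)/(w - 5)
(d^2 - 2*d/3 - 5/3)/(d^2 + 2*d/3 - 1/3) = (3*d - 5)/(3*d - 1)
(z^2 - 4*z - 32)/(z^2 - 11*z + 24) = (z + 4)/(z - 3)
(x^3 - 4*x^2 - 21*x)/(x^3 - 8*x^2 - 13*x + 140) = x*(x + 3)/(x^2 - x - 20)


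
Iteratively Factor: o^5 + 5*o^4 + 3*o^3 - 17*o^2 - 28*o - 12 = (o + 1)*(o^4 + 4*o^3 - o^2 - 16*o - 12) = (o + 1)*(o + 2)*(o^3 + 2*o^2 - 5*o - 6) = (o + 1)^2*(o + 2)*(o^2 + o - 6) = (o + 1)^2*(o + 2)*(o + 3)*(o - 2)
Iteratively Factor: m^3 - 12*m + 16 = (m - 2)*(m^2 + 2*m - 8) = (m - 2)*(m + 4)*(m - 2)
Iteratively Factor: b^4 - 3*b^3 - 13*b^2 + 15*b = (b)*(b^3 - 3*b^2 - 13*b + 15) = b*(b - 1)*(b^2 - 2*b - 15) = b*(b - 1)*(b + 3)*(b - 5)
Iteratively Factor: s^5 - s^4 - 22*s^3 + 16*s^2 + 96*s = (s - 3)*(s^4 + 2*s^3 - 16*s^2 - 32*s) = (s - 3)*(s + 4)*(s^3 - 2*s^2 - 8*s) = s*(s - 3)*(s + 4)*(s^2 - 2*s - 8) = s*(s - 3)*(s + 2)*(s + 4)*(s - 4)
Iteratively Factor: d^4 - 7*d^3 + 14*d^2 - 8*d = (d)*(d^3 - 7*d^2 + 14*d - 8) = d*(d - 2)*(d^2 - 5*d + 4) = d*(d - 4)*(d - 2)*(d - 1)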